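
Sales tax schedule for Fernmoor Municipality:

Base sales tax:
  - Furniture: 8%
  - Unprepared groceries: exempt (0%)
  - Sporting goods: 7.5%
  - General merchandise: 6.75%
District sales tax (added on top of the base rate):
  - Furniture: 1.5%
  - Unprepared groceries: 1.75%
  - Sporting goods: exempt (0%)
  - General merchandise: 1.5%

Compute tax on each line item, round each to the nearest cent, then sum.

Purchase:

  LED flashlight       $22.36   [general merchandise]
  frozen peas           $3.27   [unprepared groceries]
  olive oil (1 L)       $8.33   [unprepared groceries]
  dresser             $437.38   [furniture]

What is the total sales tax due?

LED flashlight $22.36: general merchandise → 6.75% + 1.5% district = 8.25% → $1.84
Frozen peas $3.27: unprepared groceries → 0% + 1.75% district = 1.75% → $0.06
Olive oil (1 L) $8.33: unprepared groceries → 0% + 1.75% district = 1.75% → $0.15
Dresser $437.38: furniture → 8% + 1.5% district = 9.5% → $41.55
Total tax = $1.84 + $0.06 + $0.15 + $41.55 = $43.60

$43.60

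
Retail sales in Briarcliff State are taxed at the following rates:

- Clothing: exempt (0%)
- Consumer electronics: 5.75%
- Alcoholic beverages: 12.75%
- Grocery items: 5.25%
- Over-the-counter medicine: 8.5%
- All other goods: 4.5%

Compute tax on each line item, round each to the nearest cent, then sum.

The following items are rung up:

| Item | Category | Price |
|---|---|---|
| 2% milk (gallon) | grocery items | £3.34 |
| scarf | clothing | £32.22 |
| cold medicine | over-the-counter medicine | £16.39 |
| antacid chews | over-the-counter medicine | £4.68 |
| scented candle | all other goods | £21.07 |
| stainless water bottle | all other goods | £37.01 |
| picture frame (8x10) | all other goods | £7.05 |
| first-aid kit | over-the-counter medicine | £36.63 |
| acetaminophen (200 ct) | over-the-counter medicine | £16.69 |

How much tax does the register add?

2% milk (gallon) £3.34: grocery items → 5.25% → £0.18
Scarf £32.22: clothing → 0% → £0.00
Cold medicine £16.39: over-the-counter medicine → 8.5% → £1.39
Antacid chews £4.68: over-the-counter medicine → 8.5% → £0.40
Scented candle £21.07: all other goods → 4.5% → £0.95
Stainless water bottle £37.01: all other goods → 4.5% → £1.67
Picture frame (8x10) £7.05: all other goods → 4.5% → £0.32
First-aid kit £36.63: over-the-counter medicine → 8.5% → £3.11
Acetaminophen (200 ct) £16.69: over-the-counter medicine → 8.5% → £1.42
Total tax = £0.18 + £1.39 + £0.40 + £0.95 + £1.67 + £0.32 + £3.11 + £1.42 = £9.44

£9.44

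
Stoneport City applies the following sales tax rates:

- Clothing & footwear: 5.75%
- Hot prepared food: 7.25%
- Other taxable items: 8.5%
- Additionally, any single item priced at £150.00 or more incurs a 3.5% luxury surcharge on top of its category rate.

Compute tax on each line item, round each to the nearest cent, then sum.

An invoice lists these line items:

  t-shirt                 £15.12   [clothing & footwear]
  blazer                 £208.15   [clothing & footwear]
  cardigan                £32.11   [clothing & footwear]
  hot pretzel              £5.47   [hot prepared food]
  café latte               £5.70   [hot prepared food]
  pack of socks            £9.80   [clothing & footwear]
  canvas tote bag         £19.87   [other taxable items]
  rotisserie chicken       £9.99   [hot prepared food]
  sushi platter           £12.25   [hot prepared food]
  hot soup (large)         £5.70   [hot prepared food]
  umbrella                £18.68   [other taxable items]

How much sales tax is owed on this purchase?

T-shirt £15.12: clothing & footwear → 5.75% → £0.87
Blazer £208.15: clothing & footwear → 5.75% + 3.5% surcharge = 9.25% → £19.25
Cardigan £32.11: clothing & footwear → 5.75% → £1.85
Hot pretzel £5.47: hot prepared food → 7.25% → £0.40
Café latte £5.70: hot prepared food → 7.25% → £0.41
Pack of socks £9.80: clothing & footwear → 5.75% → £0.56
Canvas tote bag £19.87: other taxable items → 8.5% → £1.69
Rotisserie chicken £9.99: hot prepared food → 7.25% → £0.72
Sushi platter £12.25: hot prepared food → 7.25% → £0.89
Hot soup (large) £5.70: hot prepared food → 7.25% → £0.41
Umbrella £18.68: other taxable items → 8.5% → £1.59
Total tax = £0.87 + £19.25 + £1.85 + £0.40 + £0.41 + £0.56 + £1.69 + £0.72 + £0.89 + £0.41 + £1.59 = £28.64

£28.64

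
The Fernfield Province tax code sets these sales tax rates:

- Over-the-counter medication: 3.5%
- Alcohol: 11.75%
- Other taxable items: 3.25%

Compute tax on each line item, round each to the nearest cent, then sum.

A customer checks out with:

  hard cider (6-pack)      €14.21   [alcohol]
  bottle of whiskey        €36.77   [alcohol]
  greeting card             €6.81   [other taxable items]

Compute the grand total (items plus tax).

€64.00

Hard cider (6-pack) €14.21: alcohol → 11.75% → €1.67
Bottle of whiskey €36.77: alcohol → 11.75% → €4.32
Greeting card €6.81: other taxable items → 3.25% → €0.22
Subtotal = €57.79; tax = €6.21; total due = €64.00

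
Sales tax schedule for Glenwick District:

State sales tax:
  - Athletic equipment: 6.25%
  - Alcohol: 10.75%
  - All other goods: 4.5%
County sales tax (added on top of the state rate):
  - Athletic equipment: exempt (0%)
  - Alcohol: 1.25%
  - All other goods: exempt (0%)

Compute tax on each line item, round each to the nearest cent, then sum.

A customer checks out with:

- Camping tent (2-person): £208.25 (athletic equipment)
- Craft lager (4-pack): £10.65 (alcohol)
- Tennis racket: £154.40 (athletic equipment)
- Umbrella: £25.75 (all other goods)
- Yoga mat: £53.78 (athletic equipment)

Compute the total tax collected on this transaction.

Camping tent (2-person) £208.25: athletic equipment → 6.25% + 0% county = 6.25% → £13.02
Craft lager (4-pack) £10.65: alcohol → 10.75% + 1.25% county = 12% → £1.28
Tennis racket £154.40: athletic equipment → 6.25% + 0% county = 6.25% → £9.65
Umbrella £25.75: all other goods → 4.5% + 0% county = 4.5% → £1.16
Yoga mat £53.78: athletic equipment → 6.25% + 0% county = 6.25% → £3.36
Total tax = £13.02 + £1.28 + £9.65 + £1.16 + £3.36 = £28.47

£28.47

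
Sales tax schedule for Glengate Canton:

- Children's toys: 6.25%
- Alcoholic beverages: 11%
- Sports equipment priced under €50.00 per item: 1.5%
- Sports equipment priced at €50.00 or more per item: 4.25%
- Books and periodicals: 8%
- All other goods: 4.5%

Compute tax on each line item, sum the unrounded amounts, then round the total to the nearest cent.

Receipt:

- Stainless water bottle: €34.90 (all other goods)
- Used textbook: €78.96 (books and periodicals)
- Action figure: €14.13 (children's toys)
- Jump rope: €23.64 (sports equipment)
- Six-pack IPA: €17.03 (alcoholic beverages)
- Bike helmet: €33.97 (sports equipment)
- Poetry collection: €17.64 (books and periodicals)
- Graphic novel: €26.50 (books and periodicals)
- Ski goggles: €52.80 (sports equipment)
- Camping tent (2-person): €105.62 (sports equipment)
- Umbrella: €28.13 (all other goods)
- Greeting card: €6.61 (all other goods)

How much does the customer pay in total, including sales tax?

Stainless water bottle €34.90: all other goods → 4.5% → €1.5705
Used textbook €78.96: books and periodicals → 8% → €6.3168
Action figure €14.13: children's toys → 6.25% → €0.883125
Jump rope €23.64: sports equipment, under €50.00 → 1.5% → €0.3546
Six-pack IPA €17.03: alcoholic beverages → 11% → €1.8733
Bike helmet €33.97: sports equipment, under €50.00 → 1.5% → €0.50955
Poetry collection €17.64: books and periodicals → 8% → €1.4112
Graphic novel €26.50: books and periodicals → 8% → €2.12
Ski goggles €52.80: sports equipment, €50.00 or more → 4.25% → €2.244
Camping tent (2-person) €105.62: sports equipment, €50.00 or more → 4.25% → €4.48885
Umbrella €28.13: all other goods → 4.5% → €1.26585
Greeting card €6.61: all other goods → 4.5% → €0.29745
Subtotal = €439.93; unrounded tax = €23.335225 → €23.34; total due = €463.27

€463.27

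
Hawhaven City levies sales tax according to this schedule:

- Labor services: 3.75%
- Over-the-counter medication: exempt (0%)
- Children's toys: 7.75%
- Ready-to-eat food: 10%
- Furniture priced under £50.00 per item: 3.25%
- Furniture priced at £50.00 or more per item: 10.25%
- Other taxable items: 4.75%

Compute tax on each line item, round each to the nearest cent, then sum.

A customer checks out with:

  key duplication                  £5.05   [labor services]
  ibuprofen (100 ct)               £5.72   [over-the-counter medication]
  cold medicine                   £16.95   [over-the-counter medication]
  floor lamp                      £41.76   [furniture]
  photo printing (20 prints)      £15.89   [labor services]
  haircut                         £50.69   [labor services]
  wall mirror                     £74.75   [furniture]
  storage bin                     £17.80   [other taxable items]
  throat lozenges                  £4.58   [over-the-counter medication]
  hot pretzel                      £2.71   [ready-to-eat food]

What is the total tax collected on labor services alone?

£2.69

Key duplication £5.05: labor services → 3.75% → £0.19
Photo printing (20 prints) £15.89: labor services → 3.75% → £0.60
Haircut £50.69: labor services → 3.75% → £1.90
Tax on labor services = £0.19 + £0.60 + £1.90 = £2.69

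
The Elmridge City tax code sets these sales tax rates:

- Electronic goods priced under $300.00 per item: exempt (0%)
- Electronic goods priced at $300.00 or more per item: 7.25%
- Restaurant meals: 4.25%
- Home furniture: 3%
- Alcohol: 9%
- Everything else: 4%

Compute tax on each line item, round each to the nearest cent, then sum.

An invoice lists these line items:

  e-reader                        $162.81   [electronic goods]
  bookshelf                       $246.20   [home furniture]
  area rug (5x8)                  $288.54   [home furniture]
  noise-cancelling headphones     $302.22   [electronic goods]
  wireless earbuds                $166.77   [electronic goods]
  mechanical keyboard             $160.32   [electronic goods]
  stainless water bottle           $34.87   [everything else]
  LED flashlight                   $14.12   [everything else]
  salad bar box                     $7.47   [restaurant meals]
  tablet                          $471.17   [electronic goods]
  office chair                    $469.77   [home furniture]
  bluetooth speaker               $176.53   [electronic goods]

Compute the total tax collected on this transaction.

$88.48

E-reader $162.81: electronic goods, under $300.00 → 0% → $0.00
Bookshelf $246.20: home furniture → 3% → $7.39
Area rug (5x8) $288.54: home furniture → 3% → $8.66
Noise-cancelling headphones $302.22: electronic goods, $300.00 or more → 7.25% → $21.91
Wireless earbuds $166.77: electronic goods, under $300.00 → 0% → $0.00
Mechanical keyboard $160.32: electronic goods, under $300.00 → 0% → $0.00
Stainless water bottle $34.87: everything else → 4% → $1.39
LED flashlight $14.12: everything else → 4% → $0.56
Salad bar box $7.47: restaurant meals → 4.25% → $0.32
Tablet $471.17: electronic goods, $300.00 or more → 7.25% → $34.16
Office chair $469.77: home furniture → 3% → $14.09
Bluetooth speaker $176.53: electronic goods, under $300.00 → 0% → $0.00
Total tax = $7.39 + $8.66 + $21.91 + $1.39 + $0.56 + $0.32 + $34.16 + $14.09 = $88.48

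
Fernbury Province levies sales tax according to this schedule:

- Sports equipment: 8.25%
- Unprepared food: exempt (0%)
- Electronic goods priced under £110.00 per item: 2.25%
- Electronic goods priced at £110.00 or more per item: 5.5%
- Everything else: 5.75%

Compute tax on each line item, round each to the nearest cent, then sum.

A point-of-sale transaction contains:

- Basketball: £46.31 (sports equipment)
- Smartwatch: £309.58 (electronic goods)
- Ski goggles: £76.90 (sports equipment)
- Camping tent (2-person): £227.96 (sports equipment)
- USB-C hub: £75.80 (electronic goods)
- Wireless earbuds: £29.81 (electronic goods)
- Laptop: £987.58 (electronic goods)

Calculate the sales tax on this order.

£102.70

Basketball £46.31: sports equipment → 8.25% → £3.82
Smartwatch £309.58: electronic goods, £110.00 or more → 5.5% → £17.03
Ski goggles £76.90: sports equipment → 8.25% → £6.34
Camping tent (2-person) £227.96: sports equipment → 8.25% → £18.81
USB-C hub £75.80: electronic goods, under £110.00 → 2.25% → £1.71
Wireless earbuds £29.81: electronic goods, under £110.00 → 2.25% → £0.67
Laptop £987.58: electronic goods, £110.00 or more → 5.5% → £54.32
Total tax = £3.82 + £17.03 + £6.34 + £18.81 + £1.71 + £0.67 + £54.32 = £102.70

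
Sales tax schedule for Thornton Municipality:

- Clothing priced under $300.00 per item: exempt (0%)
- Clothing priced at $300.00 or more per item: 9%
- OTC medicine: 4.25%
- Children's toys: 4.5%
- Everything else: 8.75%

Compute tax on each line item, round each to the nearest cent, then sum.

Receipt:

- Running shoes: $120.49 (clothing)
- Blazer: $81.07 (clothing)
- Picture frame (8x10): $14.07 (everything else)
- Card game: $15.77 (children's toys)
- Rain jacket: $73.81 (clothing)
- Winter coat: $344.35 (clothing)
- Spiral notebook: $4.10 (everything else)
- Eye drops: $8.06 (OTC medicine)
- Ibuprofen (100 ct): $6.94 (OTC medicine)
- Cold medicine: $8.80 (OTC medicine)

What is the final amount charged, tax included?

Running shoes $120.49: clothing, under $300.00 → 0% → $0.00
Blazer $81.07: clothing, under $300.00 → 0% → $0.00
Picture frame (8x10) $14.07: everything else → 8.75% → $1.23
Card game $15.77: children's toys → 4.5% → $0.71
Rain jacket $73.81: clothing, under $300.00 → 0% → $0.00
Winter coat $344.35: clothing, $300.00 or more → 9% → $30.99
Spiral notebook $4.10: everything else → 8.75% → $0.36
Eye drops $8.06: OTC medicine → 4.25% → $0.34
Ibuprofen (100 ct) $6.94: OTC medicine → 4.25% → $0.29
Cold medicine $8.80: OTC medicine → 4.25% → $0.37
Subtotal = $677.46; tax = $34.29; total due = $711.75

$711.75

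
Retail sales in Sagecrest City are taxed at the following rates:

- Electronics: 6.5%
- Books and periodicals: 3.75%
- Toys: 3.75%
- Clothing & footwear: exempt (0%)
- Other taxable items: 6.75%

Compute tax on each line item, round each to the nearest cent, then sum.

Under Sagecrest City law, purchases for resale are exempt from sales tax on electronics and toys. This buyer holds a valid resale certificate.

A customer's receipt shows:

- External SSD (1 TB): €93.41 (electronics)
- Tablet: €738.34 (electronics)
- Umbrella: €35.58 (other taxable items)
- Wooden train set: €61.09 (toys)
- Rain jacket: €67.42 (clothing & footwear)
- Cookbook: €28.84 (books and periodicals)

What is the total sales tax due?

€3.48

External SSD (1 TB) €93.41: electronics, buyer-exempt → 0% → €0.00
Tablet €738.34: electronics, buyer-exempt → 0% → €0.00
Umbrella €35.58: other taxable items → 6.75% → €2.40
Wooden train set €61.09: toys, buyer-exempt → 0% → €0.00
Rain jacket €67.42: clothing & footwear → 0% → €0.00
Cookbook €28.84: books and periodicals → 3.75% → €1.08
Total tax = €2.40 + €1.08 = €3.48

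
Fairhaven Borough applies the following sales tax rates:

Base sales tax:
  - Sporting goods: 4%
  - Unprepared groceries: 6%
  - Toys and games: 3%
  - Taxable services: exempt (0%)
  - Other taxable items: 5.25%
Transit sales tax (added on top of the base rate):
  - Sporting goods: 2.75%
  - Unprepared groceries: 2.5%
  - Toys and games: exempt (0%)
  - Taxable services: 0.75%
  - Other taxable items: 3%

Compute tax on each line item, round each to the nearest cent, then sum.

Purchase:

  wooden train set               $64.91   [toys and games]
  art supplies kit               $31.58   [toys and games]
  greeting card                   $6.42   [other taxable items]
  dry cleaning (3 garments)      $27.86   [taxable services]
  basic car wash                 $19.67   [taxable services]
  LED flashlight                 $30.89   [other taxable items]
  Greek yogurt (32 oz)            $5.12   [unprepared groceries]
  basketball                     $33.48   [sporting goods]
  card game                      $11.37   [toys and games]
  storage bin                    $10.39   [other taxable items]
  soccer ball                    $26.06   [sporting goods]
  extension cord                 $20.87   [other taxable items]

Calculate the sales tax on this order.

Wooden train set $64.91: toys and games → 3% + 0% transit = 3% → $1.95
Art supplies kit $31.58: toys and games → 3% + 0% transit = 3% → $0.95
Greeting card $6.42: other taxable items → 5.25% + 3% transit = 8.25% → $0.53
Dry cleaning (3 garments) $27.86: taxable services → 0% + 0.75% transit = 0.75% → $0.21
Basic car wash $19.67: taxable services → 0% + 0.75% transit = 0.75% → $0.15
LED flashlight $30.89: other taxable items → 5.25% + 3% transit = 8.25% → $2.55
Greek yogurt (32 oz) $5.12: unprepared groceries → 6% + 2.5% transit = 8.5% → $0.44
Basketball $33.48: sporting goods → 4% + 2.75% transit = 6.75% → $2.26
Card game $11.37: toys and games → 3% + 0% transit = 3% → $0.34
Storage bin $10.39: other taxable items → 5.25% + 3% transit = 8.25% → $0.86
Soccer ball $26.06: sporting goods → 4% + 2.75% transit = 6.75% → $1.76
Extension cord $20.87: other taxable items → 5.25% + 3% transit = 8.25% → $1.72
Total tax = $1.95 + $0.95 + $0.53 + $0.21 + $0.15 + $2.55 + $0.44 + $2.26 + $0.34 + $0.86 + $1.76 + $1.72 = $13.72

$13.72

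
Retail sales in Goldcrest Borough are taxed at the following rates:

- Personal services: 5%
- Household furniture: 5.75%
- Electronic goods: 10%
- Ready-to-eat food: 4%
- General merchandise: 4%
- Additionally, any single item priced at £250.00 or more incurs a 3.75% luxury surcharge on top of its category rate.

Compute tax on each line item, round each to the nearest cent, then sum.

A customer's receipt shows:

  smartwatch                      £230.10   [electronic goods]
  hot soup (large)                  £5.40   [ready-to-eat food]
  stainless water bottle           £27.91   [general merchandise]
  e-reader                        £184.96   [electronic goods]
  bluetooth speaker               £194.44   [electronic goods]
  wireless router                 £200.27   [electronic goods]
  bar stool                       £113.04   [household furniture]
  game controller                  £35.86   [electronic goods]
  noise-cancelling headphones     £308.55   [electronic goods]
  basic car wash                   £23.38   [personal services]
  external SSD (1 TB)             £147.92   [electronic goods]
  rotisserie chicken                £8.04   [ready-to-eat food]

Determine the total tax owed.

Smartwatch £230.10: electronic goods → 10% → £23.01
Hot soup (large) £5.40: ready-to-eat food → 4% → £0.22
Stainless water bottle £27.91: general merchandise → 4% → £1.12
E-reader £184.96: electronic goods → 10% → £18.50
Bluetooth speaker £194.44: electronic goods → 10% → £19.44
Wireless router £200.27: electronic goods → 10% → £20.03
Bar stool £113.04: household furniture → 5.75% → £6.50
Game controller £35.86: electronic goods → 10% → £3.59
Noise-cancelling headphones £308.55: electronic goods → 10% + 3.75% surcharge = 13.75% → £42.43
Basic car wash £23.38: personal services → 5% → £1.17
External SSD (1 TB) £147.92: electronic goods → 10% → £14.79
Rotisserie chicken £8.04: ready-to-eat food → 4% → £0.32
Total tax = £23.01 + £0.22 + £1.12 + £18.50 + £19.44 + £20.03 + £6.50 + £3.59 + £42.43 + £1.17 + £14.79 + £0.32 = £151.12

£151.12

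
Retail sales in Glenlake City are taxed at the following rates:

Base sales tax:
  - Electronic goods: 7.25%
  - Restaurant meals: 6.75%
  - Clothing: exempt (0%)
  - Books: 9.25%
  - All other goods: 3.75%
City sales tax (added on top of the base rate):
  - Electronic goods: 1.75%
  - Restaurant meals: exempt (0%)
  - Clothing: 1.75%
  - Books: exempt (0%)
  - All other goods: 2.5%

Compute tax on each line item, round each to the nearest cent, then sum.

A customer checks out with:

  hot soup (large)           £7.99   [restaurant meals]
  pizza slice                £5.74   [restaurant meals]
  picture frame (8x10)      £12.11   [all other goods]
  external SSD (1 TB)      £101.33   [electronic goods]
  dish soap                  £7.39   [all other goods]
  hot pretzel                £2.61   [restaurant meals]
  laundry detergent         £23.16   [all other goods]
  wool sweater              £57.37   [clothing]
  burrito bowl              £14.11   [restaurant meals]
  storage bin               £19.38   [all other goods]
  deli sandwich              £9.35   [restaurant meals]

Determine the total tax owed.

Hot soup (large) £7.99: restaurant meals → 6.75% + 0% city = 6.75% → £0.54
Pizza slice £5.74: restaurant meals → 6.75% + 0% city = 6.75% → £0.39
Picture frame (8x10) £12.11: all other goods → 3.75% + 2.5% city = 6.25% → £0.76
External SSD (1 TB) £101.33: electronic goods → 7.25% + 1.75% city = 9% → £9.12
Dish soap £7.39: all other goods → 3.75% + 2.5% city = 6.25% → £0.46
Hot pretzel £2.61: restaurant meals → 6.75% + 0% city = 6.75% → £0.18
Laundry detergent £23.16: all other goods → 3.75% + 2.5% city = 6.25% → £1.45
Wool sweater £57.37: clothing → 0% + 1.75% city = 1.75% → £1.00
Burrito bowl £14.11: restaurant meals → 6.75% + 0% city = 6.75% → £0.95
Storage bin £19.38: all other goods → 3.75% + 2.5% city = 6.25% → £1.21
Deli sandwich £9.35: restaurant meals → 6.75% + 0% city = 6.75% → £0.63
Total tax = £0.54 + £0.39 + £0.76 + £9.12 + £0.46 + £0.18 + £1.45 + £1.00 + £0.95 + £1.21 + £0.63 = £16.69

£16.69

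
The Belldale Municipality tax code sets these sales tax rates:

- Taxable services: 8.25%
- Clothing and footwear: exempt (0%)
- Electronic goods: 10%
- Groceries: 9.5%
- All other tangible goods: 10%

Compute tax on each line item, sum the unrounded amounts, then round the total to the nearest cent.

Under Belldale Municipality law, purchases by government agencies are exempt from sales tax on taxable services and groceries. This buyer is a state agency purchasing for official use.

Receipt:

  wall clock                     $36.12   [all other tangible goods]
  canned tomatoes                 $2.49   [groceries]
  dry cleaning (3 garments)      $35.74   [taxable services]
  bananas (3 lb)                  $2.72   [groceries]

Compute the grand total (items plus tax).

Wall clock $36.12: all other tangible goods → 10% → $3.612
Canned tomatoes $2.49: groceries, buyer-exempt → 0% → $0.00
Dry cleaning (3 garments) $35.74: taxable services, buyer-exempt → 0% → $0.00
Bananas (3 lb) $2.72: groceries, buyer-exempt → 0% → $0.00
Subtotal = $77.07; unrounded tax = $3.612 → $3.61; total due = $80.68

$80.68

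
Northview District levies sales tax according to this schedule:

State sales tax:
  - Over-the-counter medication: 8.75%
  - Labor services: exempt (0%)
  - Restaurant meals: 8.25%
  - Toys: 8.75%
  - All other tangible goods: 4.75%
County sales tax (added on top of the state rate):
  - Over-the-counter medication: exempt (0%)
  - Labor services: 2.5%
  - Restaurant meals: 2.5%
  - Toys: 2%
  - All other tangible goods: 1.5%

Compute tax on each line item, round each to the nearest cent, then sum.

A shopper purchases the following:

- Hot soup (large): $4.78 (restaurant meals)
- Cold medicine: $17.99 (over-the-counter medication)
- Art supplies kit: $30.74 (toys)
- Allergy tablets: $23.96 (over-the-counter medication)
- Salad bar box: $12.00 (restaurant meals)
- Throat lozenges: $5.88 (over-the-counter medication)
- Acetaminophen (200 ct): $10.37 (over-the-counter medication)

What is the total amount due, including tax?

$115.91

Hot soup (large) $4.78: restaurant meals → 8.25% + 2.5% county = 10.75% → $0.51
Cold medicine $17.99: over-the-counter medication → 8.75% + 0% county = 8.75% → $1.57
Art supplies kit $30.74: toys → 8.75% + 2% county = 10.75% → $3.30
Allergy tablets $23.96: over-the-counter medication → 8.75% + 0% county = 8.75% → $2.10
Salad bar box $12.00: restaurant meals → 8.25% + 2.5% county = 10.75% → $1.29
Throat lozenges $5.88: over-the-counter medication → 8.75% + 0% county = 8.75% → $0.51
Acetaminophen (200 ct) $10.37: over-the-counter medication → 8.75% + 0% county = 8.75% → $0.91
Subtotal = $105.72; tax = $10.19; total due = $115.91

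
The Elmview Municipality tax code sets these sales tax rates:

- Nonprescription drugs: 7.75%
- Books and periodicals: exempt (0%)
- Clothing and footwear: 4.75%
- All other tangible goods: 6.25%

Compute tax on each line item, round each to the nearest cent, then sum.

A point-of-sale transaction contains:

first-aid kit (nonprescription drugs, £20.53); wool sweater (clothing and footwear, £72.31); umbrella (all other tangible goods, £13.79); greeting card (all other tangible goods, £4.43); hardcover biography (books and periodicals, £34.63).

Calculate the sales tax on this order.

£6.16

First-aid kit £20.53: nonprescription drugs → 7.75% → £1.59
Wool sweater £72.31: clothing and footwear → 4.75% → £3.43
Umbrella £13.79: all other tangible goods → 6.25% → £0.86
Greeting card £4.43: all other tangible goods → 6.25% → £0.28
Hardcover biography £34.63: books and periodicals → 0% → £0.00
Total tax = £1.59 + £3.43 + £0.86 + £0.28 = £6.16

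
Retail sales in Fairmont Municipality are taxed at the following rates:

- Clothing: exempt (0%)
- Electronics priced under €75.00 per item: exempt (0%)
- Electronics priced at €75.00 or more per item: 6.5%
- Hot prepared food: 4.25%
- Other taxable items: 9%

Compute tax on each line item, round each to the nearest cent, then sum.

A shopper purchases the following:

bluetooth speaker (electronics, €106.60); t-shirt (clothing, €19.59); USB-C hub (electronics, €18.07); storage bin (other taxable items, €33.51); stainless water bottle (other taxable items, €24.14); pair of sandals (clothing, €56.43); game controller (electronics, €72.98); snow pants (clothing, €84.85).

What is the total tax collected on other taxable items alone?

Storage bin €33.51: other taxable items → 9% → €3.02
Stainless water bottle €24.14: other taxable items → 9% → €2.17
Tax on other taxable items = €3.02 + €2.17 = €5.19

€5.19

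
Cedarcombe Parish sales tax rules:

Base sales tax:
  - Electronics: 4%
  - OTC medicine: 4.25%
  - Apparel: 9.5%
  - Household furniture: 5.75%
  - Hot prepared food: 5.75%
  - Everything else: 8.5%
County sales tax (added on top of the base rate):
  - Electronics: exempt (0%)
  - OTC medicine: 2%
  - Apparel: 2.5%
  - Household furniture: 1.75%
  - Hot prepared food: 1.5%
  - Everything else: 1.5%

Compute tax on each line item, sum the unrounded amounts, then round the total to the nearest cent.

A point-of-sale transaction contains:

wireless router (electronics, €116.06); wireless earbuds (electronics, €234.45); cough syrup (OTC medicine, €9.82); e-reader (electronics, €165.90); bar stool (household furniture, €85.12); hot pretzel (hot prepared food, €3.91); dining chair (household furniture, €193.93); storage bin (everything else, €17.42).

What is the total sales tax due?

Wireless router €116.06: electronics → 4% + 0% county = 4% → €4.6424
Wireless earbuds €234.45: electronics → 4% + 0% county = 4% → €9.378
Cough syrup €9.82: OTC medicine → 4.25% + 2% county = 6.25% → €0.61375
E-reader €165.90: electronics → 4% + 0% county = 4% → €6.636
Bar stool €85.12: household furniture → 5.75% + 1.75% county = 7.5% → €6.384
Hot pretzel €3.91: hot prepared food → 5.75% + 1.5% county = 7.25% → €0.283475
Dining chair €193.93: household furniture → 5.75% + 1.75% county = 7.5% → €14.54475
Storage bin €17.42: everything else → 8.5% + 1.5% county = 10% → €1.742
Unrounded tax sum = €44.224375 → €44.22

€44.22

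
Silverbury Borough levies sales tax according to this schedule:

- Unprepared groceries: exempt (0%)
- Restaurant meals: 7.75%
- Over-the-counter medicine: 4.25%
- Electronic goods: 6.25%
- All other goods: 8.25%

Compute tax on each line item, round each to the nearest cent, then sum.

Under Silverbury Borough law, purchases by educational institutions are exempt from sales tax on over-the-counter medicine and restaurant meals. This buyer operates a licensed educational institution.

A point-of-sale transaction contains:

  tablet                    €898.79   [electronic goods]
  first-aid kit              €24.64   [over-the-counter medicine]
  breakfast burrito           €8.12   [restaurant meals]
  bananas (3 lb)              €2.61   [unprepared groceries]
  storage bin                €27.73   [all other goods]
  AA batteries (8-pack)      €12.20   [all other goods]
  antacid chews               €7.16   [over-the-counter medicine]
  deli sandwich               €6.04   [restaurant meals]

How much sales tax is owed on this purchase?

€59.47

Tablet €898.79: electronic goods → 6.25% → €56.17
First-aid kit €24.64: over-the-counter medicine, buyer-exempt → 0% → €0.00
Breakfast burrito €8.12: restaurant meals, buyer-exempt → 0% → €0.00
Bananas (3 lb) €2.61: unprepared groceries → 0% → €0.00
Storage bin €27.73: all other goods → 8.25% → €2.29
AA batteries (8-pack) €12.20: all other goods → 8.25% → €1.01
Antacid chews €7.16: over-the-counter medicine, buyer-exempt → 0% → €0.00
Deli sandwich €6.04: restaurant meals, buyer-exempt → 0% → €0.00
Total tax = €56.17 + €2.29 + €1.01 = €59.47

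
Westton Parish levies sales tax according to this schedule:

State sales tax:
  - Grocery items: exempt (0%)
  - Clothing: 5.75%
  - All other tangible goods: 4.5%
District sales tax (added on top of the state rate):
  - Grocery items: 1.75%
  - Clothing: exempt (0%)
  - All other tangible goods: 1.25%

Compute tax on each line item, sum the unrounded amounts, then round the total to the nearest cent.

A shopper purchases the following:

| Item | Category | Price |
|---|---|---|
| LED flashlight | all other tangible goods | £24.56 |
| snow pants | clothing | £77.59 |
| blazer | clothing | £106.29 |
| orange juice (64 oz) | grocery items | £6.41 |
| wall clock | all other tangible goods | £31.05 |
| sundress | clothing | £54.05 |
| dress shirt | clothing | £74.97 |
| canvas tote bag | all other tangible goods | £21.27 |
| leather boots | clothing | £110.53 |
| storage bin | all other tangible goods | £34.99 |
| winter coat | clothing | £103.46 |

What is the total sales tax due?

£36.84

LED flashlight £24.56: all other tangible goods → 4.5% + 1.25% district = 5.75% → £1.4122
Snow pants £77.59: clothing → 5.75% + 0% district = 5.75% → £4.461425
Blazer £106.29: clothing → 5.75% + 0% district = 5.75% → £6.111675
Orange juice (64 oz) £6.41: grocery items → 0% + 1.75% district = 1.75% → £0.112175
Wall clock £31.05: all other tangible goods → 4.5% + 1.25% district = 5.75% → £1.785375
Sundress £54.05: clothing → 5.75% + 0% district = 5.75% → £3.107875
Dress shirt £74.97: clothing → 5.75% + 0% district = 5.75% → £4.310775
Canvas tote bag £21.27: all other tangible goods → 4.5% + 1.25% district = 5.75% → £1.223025
Leather boots £110.53: clothing → 5.75% + 0% district = 5.75% → £6.355475
Storage bin £34.99: all other tangible goods → 4.5% + 1.25% district = 5.75% → £2.011925
Winter coat £103.46: clothing → 5.75% + 0% district = 5.75% → £5.94895
Unrounded tax sum = £36.840875 → £36.84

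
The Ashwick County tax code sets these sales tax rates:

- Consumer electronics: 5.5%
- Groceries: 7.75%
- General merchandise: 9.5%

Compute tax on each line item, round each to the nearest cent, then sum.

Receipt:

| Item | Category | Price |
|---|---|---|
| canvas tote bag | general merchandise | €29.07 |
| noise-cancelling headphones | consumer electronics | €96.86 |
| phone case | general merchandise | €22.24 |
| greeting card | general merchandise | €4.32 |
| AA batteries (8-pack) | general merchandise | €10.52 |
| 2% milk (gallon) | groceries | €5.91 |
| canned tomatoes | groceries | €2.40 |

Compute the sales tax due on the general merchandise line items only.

Canvas tote bag €29.07: general merchandise → 9.5% → €2.76
Phone case €22.24: general merchandise → 9.5% → €2.11
Greeting card €4.32: general merchandise → 9.5% → €0.41
AA batteries (8-pack) €10.52: general merchandise → 9.5% → €1.00
Tax on general merchandise = €2.76 + €2.11 + €0.41 + €1.00 = €6.28

€6.28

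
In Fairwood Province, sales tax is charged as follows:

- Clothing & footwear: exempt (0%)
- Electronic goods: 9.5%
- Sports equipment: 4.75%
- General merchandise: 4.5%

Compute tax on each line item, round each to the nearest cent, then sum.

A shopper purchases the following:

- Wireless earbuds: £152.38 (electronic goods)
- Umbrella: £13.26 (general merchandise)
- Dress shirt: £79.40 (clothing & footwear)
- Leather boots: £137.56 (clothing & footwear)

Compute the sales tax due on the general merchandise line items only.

Umbrella £13.26: general merchandise → 4.5% → £0.60
Tax on general merchandise = £0.60

£0.60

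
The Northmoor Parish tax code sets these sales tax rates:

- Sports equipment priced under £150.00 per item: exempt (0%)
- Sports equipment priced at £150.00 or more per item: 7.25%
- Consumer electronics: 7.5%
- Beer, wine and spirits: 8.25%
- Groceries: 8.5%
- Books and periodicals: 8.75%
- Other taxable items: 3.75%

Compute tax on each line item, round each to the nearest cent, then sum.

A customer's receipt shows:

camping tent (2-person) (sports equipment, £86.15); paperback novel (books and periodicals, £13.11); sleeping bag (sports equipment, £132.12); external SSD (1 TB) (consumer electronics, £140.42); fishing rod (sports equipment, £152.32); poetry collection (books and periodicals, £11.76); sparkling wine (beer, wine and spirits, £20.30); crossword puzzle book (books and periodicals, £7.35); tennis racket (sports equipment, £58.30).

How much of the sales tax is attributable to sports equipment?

Camping tent (2-person) £86.15: sports equipment, under £150.00 → 0% → £0.00
Sleeping bag £132.12: sports equipment, under £150.00 → 0% → £0.00
Fishing rod £152.32: sports equipment, £150.00 or more → 7.25% → £11.04
Tennis racket £58.30: sports equipment, under £150.00 → 0% → £0.00
Tax on sports equipment = £0.00 + £0.00 + £11.04 + £0.00 = £11.04

£11.04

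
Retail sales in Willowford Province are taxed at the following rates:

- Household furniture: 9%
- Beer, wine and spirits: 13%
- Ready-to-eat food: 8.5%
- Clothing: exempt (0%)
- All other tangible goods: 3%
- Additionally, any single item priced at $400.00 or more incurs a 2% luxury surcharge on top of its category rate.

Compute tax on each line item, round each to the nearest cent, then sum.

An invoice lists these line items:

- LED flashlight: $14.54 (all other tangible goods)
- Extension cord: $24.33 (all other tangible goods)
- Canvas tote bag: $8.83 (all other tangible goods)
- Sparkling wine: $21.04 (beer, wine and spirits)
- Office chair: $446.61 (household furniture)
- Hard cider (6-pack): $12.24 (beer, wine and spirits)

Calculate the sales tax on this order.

$54.89

LED flashlight $14.54: all other tangible goods → 3% → $0.44
Extension cord $24.33: all other tangible goods → 3% → $0.73
Canvas tote bag $8.83: all other tangible goods → 3% → $0.26
Sparkling wine $21.04: beer, wine and spirits → 13% → $2.74
Office chair $446.61: household furniture → 9% + 2% surcharge = 11% → $49.13
Hard cider (6-pack) $12.24: beer, wine and spirits → 13% → $1.59
Total tax = $0.44 + $0.73 + $0.26 + $2.74 + $49.13 + $1.59 = $54.89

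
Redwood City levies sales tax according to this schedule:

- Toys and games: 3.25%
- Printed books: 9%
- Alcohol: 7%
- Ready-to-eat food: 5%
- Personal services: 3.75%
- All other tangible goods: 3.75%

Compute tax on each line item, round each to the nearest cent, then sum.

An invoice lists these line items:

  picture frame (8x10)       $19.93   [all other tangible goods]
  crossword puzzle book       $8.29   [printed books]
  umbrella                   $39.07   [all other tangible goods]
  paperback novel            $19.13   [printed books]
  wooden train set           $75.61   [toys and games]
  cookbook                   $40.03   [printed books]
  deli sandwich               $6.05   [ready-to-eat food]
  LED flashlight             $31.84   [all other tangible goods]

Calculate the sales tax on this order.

Picture frame (8x10) $19.93: all other tangible goods → 3.75% → $0.75
Crossword puzzle book $8.29: printed books → 9% → $0.75
Umbrella $39.07: all other tangible goods → 3.75% → $1.47
Paperback novel $19.13: printed books → 9% → $1.72
Wooden train set $75.61: toys and games → 3.25% → $2.46
Cookbook $40.03: printed books → 9% → $3.60
Deli sandwich $6.05: ready-to-eat food → 5% → $0.30
LED flashlight $31.84: all other tangible goods → 3.75% → $1.19
Total tax = $0.75 + $0.75 + $1.47 + $1.72 + $2.46 + $3.60 + $0.30 + $1.19 = $12.24

$12.24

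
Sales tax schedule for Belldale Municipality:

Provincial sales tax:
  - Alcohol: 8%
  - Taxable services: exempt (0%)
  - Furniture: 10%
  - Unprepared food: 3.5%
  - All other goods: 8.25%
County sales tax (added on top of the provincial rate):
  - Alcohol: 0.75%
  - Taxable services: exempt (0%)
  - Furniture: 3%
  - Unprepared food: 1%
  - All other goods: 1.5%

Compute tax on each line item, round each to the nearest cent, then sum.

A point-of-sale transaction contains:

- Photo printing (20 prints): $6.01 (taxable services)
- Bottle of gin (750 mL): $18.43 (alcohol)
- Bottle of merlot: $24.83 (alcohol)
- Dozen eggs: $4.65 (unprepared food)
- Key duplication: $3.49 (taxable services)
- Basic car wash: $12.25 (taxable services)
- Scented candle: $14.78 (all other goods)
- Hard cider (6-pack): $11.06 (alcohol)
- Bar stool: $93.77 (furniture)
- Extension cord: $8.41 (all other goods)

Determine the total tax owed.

$19.41

Photo printing (20 prints) $6.01: taxable services → 0% + 0% county = 0% → $0.00
Bottle of gin (750 mL) $18.43: alcohol → 8% + 0.75% county = 8.75% → $1.61
Bottle of merlot $24.83: alcohol → 8% + 0.75% county = 8.75% → $2.17
Dozen eggs $4.65: unprepared food → 3.5% + 1% county = 4.5% → $0.21
Key duplication $3.49: taxable services → 0% + 0% county = 0% → $0.00
Basic car wash $12.25: taxable services → 0% + 0% county = 0% → $0.00
Scented candle $14.78: all other goods → 8.25% + 1.5% county = 9.75% → $1.44
Hard cider (6-pack) $11.06: alcohol → 8% + 0.75% county = 8.75% → $0.97
Bar stool $93.77: furniture → 10% + 3% county = 13% → $12.19
Extension cord $8.41: all other goods → 8.25% + 1.5% county = 9.75% → $0.82
Total tax = $1.61 + $2.17 + $0.21 + $1.44 + $0.97 + $12.19 + $0.82 = $19.41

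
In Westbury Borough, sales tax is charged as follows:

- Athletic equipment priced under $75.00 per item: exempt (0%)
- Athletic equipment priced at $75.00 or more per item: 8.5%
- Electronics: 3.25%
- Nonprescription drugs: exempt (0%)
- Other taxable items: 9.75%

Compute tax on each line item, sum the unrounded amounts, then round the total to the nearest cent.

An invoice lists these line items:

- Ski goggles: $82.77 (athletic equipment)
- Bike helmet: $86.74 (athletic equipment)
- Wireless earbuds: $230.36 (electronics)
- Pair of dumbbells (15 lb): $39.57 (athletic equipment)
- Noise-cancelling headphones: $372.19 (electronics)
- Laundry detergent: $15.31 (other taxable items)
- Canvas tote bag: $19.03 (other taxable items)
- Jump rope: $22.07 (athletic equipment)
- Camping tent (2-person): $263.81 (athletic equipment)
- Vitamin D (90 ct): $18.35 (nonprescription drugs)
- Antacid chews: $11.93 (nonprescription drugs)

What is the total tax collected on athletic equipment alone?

$36.83

Ski goggles $82.77: athletic equipment, $75.00 or more → 8.5% → $7.03545
Bike helmet $86.74: athletic equipment, $75.00 or more → 8.5% → $7.3729
Pair of dumbbells (15 lb) $39.57: athletic equipment, under $75.00 → 0% → $0.00
Jump rope $22.07: athletic equipment, under $75.00 → 0% → $0.00
Camping tent (2-person) $263.81: athletic equipment, $75.00 or more → 8.5% → $22.42385
Tax on athletic equipment: unrounded sum = $36.8322 → $36.83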